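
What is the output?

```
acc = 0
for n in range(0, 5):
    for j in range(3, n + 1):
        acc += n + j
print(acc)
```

n=3,j=3: acc = 0+6 = 6
n=4,j=3: acc = 6+7 = 13
n=4,j=4: acc = 13+8 = 21

21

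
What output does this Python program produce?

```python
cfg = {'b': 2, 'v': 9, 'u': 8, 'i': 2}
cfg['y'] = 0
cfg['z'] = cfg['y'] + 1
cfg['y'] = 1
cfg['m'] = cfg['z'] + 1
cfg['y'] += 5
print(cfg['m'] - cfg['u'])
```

-6

cfg['y'] = 0 → {'b': 2, 'v': 9, 'u': 8, 'i': 2, 'y': 0}
cfg['z'] = cfg['y']+1 = 1 → {'b': 2, 'v': 9, 'u': 8, 'i': 2, 'y': 0, 'z': 1}
cfg['y'] = 1 → {'b': 2, 'v': 9, 'u': 8, 'i': 2, 'y': 1, 'z': 1}
cfg['m'] = cfg['z']+1 = 2 → {'b': 2, 'v': 9, 'u': 8, 'i': 2, 'y': 1, 'z': 1, 'm': 2}
cfg['y'] = 1+5 = 6 → {'b': 2, 'v': 9, 'u': 8, 'i': 2, 'y': 6, 'z': 1, 'm': 2}
cfg['m']-cfg['u'] = 2-8 = -6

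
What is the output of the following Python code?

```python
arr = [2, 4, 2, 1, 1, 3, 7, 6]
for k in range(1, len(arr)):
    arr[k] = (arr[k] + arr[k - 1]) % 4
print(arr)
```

k=1: arr[1] = (4+2)%4 = 2 → [2, 2, 2, 1, 1, 3, 7, 6]
k=2: arr[2] = (2+2)%4 = 0 → [2, 2, 0, 1, 1, 3, 7, 6]
k=3: arr[3] = (1+0)%4 = 1 → [2, 2, 0, 1, 1, 3, 7, 6]
k=4: arr[4] = (1+1)%4 = 2 → [2, 2, 0, 1, 2, 3, 7, 6]
k=5: arr[5] = (3+2)%4 = 1 → [2, 2, 0, 1, 2, 1, 7, 6]
k=6: arr[6] = (7+1)%4 = 0 → [2, 2, 0, 1, 2, 1, 0, 6]
k=7: arr[7] = (6+0)%4 = 2 → [2, 2, 0, 1, 2, 1, 0, 2]

[2, 2, 0, 1, 2, 1, 0, 2]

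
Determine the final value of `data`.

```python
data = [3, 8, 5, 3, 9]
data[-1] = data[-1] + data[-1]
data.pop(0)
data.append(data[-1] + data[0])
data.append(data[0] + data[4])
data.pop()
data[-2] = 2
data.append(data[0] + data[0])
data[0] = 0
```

data[-1] = data[-1]+data[-1] = 9+9 = 18 → [3, 8, 5, 3, 18]
pop(0) removes 3 → [8, 5, 3, 18]
append data[-1]+data[0] = 18+8 = 26 → [8, 5, 3, 18, 26]
append data[0]+data[4] = 8+26 = 34 → [8, 5, 3, 18, 26, 34]
pop() removes 34 → [8, 5, 3, 18, 26]
data[-2] = 2 → [8, 5, 3, 2, 26]
append data[0]+data[0] = 8+8 = 16 → [8, 5, 3, 2, 26, 16]
data[0] = 0 → [0, 5, 3, 2, 26, 16]

[0, 5, 3, 2, 26, 16]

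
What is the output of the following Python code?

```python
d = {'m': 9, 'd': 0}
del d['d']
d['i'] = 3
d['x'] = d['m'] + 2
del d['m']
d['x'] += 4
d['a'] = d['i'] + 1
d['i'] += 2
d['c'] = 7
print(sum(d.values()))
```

31

del 'd' → {'m': 9}
d['i'] = 3 → {'m': 9, 'i': 3}
d['x'] = d['m']+2 = 11 → {'m': 9, 'i': 3, 'x': 11}
del 'm' → {'i': 3, 'x': 11}
d['x'] = 11+4 = 15 → {'i': 3, 'x': 15}
d['a'] = d['i']+1 = 4 → {'i': 3, 'x': 15, 'a': 4}
d['i'] = 3+2 = 5 → {'i': 5, 'x': 15, 'a': 4}
d['c'] = 7 → {'i': 5, 'x': 15, 'a': 4, 'c': 7}
sum of values = 31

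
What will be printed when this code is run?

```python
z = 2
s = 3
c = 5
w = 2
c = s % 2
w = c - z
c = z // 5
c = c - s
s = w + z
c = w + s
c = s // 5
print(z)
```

2

c = 3%2 = 1
w = 1-2 = -1
c = 2//5 = 0
c = 0-3 = -3
s = (-1)+2 = 1
c = (-1)+1 = 0
c = 1//5 = 0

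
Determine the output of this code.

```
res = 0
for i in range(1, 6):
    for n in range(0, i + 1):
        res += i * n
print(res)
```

140

i=1,n=0: res = 0+0 = 0
i=1,n=1: res = 0+1 = 1
i=2,n=0: res = 1+0 = 1
i=2,n=1: res = 1+2 = 3
i=2,n=2: res = 3+4 = 7
i=3,n=0: res = 7+0 = 7
i=3,n=1: res = 7+3 = 10
i=3,n=2: res = 10+6 = 16
i=3,n=3: res = 16+9 = 25
i=4,n=0: res = 25+0 = 25
i=4,n=1: res = 25+4 = 29
i=4,n=2: res = 29+8 = 37
i=4,n=3: res = 37+12 = 49
i=4,n=4: res = 49+16 = 65
i=5,n=0: res = 65+0 = 65
i=5,n=1: res = 65+5 = 70
i=5,n=2: res = 70+10 = 80
i=5,n=3: res = 80+15 = 95
i=5,n=4: res = 95+20 = 115
i=5,n=5: res = 115+25 = 140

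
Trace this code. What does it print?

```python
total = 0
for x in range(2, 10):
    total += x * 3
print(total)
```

x=2: total = 0+2*3 = 6
x=3: total = 6+3*3 = 15
x=4: total = 15+4*3 = 27
x=5: total = 27+5*3 = 42
x=6: total = 42+6*3 = 60
x=7: total = 60+7*3 = 81
x=8: total = 81+8*3 = 105
x=9: total = 105+9*3 = 132

132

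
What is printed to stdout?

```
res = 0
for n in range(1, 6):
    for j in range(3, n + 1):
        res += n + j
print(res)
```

n=3,j=3: res = 0+6 = 6
n=4,j=3: res = 6+7 = 13
n=4,j=4: res = 13+8 = 21
n=5,j=3: res = 21+8 = 29
n=5,j=4: res = 29+9 = 38
n=5,j=5: res = 38+10 = 48

48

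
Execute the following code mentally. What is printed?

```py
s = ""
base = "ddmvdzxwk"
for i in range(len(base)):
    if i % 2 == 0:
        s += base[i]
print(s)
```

i=0: add 'd' → 'd'
i=1: skip
i=2: add 'm' → 'dm'
i=3: skip
i=4: add 'd' → 'dmd'
i=5: skip
i=6: add 'x' → 'dmdx'
i=7: skip
i=8: add 'k' → 'dmdxk'

dmdxk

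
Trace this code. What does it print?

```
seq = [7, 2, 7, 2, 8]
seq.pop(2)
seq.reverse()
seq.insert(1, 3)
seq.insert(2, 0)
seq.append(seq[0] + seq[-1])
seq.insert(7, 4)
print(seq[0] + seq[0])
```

16

pop(2) removes 7 → [7, 2, 2, 8]
reverse → [8, 2, 2, 7]
insert 3 at 1 → [8, 3, 2, 2, 7]
insert 0 at 2 → [8, 3, 0, 2, 2, 7]
append seq[0]+seq[-1] = 8+7 = 15 → [8, 3, 0, 2, 2, 7, 15]
insert 4 at 7 → [8, 3, 0, 2, 2, 7, 15, 4]
seq[0]+seq[0] = 8+8 = 16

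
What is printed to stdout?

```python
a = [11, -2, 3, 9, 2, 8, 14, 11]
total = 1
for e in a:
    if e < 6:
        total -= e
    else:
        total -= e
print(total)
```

e=11: not <6, total = 1-11 = -10
e=-2: <6, total = (-10)-(-2) = -8
e=3: <6, total = (-8)-3 = -11
e=9: not <6, total = (-11)-9 = -20
e=2: <6, total = (-20)-2 = -22
e=8: not <6, total = (-22)-8 = -30
e=14: not <6, total = (-30)-14 = -44
e=11: not <6, total = (-44)-11 = -55

-55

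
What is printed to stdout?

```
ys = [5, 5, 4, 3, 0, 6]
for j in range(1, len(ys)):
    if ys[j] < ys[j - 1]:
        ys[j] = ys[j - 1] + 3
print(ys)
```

j=1: 5>=5, unchanged → [5, 5, 4, 3, 0, 6]
j=2: 4<5, ys[2] = 5+3 = 8 → [5, 5, 8, 3, 0, 6]
j=3: 3<8, ys[3] = 8+3 = 11 → [5, 5, 8, 11, 0, 6]
j=4: 0<11, ys[4] = 11+3 = 14 → [5, 5, 8, 11, 14, 6]
j=5: 6<14, ys[5] = 14+3 = 17 → [5, 5, 8, 11, 14, 17]

[5, 5, 8, 11, 14, 17]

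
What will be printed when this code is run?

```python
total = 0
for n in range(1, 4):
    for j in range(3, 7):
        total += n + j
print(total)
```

78

n=1,j=3: total = 0+4 = 4
n=1,j=4: total = 4+5 = 9
n=1,j=5: total = 9+6 = 15
n=1,j=6: total = 15+7 = 22
n=2,j=3: total = 22+5 = 27
n=2,j=4: total = 27+6 = 33
n=2,j=5: total = 33+7 = 40
n=2,j=6: total = 40+8 = 48
n=3,j=3: total = 48+6 = 54
n=3,j=4: total = 54+7 = 61
n=3,j=5: total = 61+8 = 69
n=3,j=6: total = 69+9 = 78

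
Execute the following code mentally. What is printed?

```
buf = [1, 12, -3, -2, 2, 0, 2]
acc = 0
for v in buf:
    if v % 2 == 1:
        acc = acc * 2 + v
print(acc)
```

v=1: odd, acc = 0*2+1 = 1
v=12: not odd
v=-3: odd, acc = 1*2+(-3) = -1
v=-2: not odd
v=2: not odd
v=0: not odd
v=2: not odd

-1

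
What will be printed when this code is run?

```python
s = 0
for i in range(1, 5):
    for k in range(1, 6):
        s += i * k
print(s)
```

150

i=1,k=1: s = 0+1 = 1
i=1,k=2: s = 1+2 = 3
i=1,k=3: s = 3+3 = 6
i=1,k=4: s = 6+4 = 10
i=1,k=5: s = 10+5 = 15
i=2,k=1: s = 15+2 = 17
i=2,k=2: s = 17+4 = 21
i=2,k=3: s = 21+6 = 27
i=2,k=4: s = 27+8 = 35
i=2,k=5: s = 35+10 = 45
i=3,k=1: s = 45+3 = 48
i=3,k=2: s = 48+6 = 54
i=3,k=3: s = 54+9 = 63
i=3,k=4: s = 63+12 = 75
i=3,k=5: s = 75+15 = 90
i=4,k=1: s = 90+4 = 94
i=4,k=2: s = 94+8 = 102
i=4,k=3: s = 102+12 = 114
i=4,k=4: s = 114+16 = 130
i=4,k=5: s = 130+20 = 150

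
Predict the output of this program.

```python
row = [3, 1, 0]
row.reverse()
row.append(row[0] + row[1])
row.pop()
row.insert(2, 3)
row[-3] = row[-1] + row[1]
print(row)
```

reverse → [0, 1, 3]
append row[0]+row[1] = 0+1 = 1 → [0, 1, 3, 1]
pop() removes 1 → [0, 1, 3]
insert 3 at 2 → [0, 1, 3, 3]
row[-3] = row[-1]+row[1] = 3+1 = 4 → [0, 4, 3, 3]

[0, 4, 3, 3]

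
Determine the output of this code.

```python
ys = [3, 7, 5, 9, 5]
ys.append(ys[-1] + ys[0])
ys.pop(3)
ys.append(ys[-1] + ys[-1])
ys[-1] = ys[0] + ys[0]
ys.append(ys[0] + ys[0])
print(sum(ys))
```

append ys[-1]+ys[0] = 5+3 = 8 → [3, 7, 5, 9, 5, 8]
pop(3) removes 9 → [3, 7, 5, 5, 8]
append ys[-1]+ys[-1] = 8+8 = 16 → [3, 7, 5, 5, 8, 16]
ys[-1] = ys[0]+ys[0] = 3+3 = 6 → [3, 7, 5, 5, 8, 6]
append ys[0]+ys[0] = 3+3 = 6 → [3, 7, 5, 5, 8, 6, 6]
sum = 40

40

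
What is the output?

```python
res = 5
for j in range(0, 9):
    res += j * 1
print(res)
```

j=0: res = 5+0*1 = 5
j=1: res = 5+1*1 = 6
j=2: res = 6+2*1 = 8
j=3: res = 8+3*1 = 11
j=4: res = 11+4*1 = 15
j=5: res = 15+5*1 = 20
j=6: res = 20+6*1 = 26
j=7: res = 26+7*1 = 33
j=8: res = 33+8*1 = 41

41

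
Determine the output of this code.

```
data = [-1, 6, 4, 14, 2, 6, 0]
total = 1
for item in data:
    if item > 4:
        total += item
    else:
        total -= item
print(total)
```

22

item=-1: not >4, total = 1-(-1) = 2
item=6: >4, total = 2+6 = 8
item=4: not >4, total = 8-4 = 4
item=14: >4, total = 4+14 = 18
item=2: not >4, total = 18-2 = 16
item=6: >4, total = 16+6 = 22
item=0: not >4, total = 22-0 = 22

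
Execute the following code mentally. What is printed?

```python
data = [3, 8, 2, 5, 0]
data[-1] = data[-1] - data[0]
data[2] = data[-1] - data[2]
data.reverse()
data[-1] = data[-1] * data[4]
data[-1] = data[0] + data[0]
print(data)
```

data[-1] = data[-1]-data[0] = 0-3 = -3 → [3, 8, 2, 5, -3]
data[2] = data[-1]-data[2] = (-3)-2 = -5 → [3, 8, -5, 5, -3]
reverse → [-3, 5, -5, 8, 3]
data[-1] = data[-1]*data[4] = 3*3 = 9 → [-3, 5, -5, 8, 9]
data[-1] = data[0]+data[0] = (-3)+(-3) = -6 → [-3, 5, -5, 8, -6]

[-3, 5, -5, 8, -6]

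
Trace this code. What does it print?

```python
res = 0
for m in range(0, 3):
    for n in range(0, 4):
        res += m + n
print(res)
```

30

m=0,n=0: res = 0+0 = 0
m=0,n=1: res = 0+1 = 1
m=0,n=2: res = 1+2 = 3
m=0,n=3: res = 3+3 = 6
m=1,n=0: res = 6+1 = 7
m=1,n=1: res = 7+2 = 9
m=1,n=2: res = 9+3 = 12
m=1,n=3: res = 12+4 = 16
m=2,n=0: res = 16+2 = 18
m=2,n=1: res = 18+3 = 21
m=2,n=2: res = 21+4 = 25
m=2,n=3: res = 25+5 = 30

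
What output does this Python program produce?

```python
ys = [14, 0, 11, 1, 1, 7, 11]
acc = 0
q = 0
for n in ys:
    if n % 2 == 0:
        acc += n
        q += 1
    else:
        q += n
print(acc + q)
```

n=14: even, acc = 0+14 = 14; q=1
n=0: even, acc = 14+0 = 14; q=2
n=11: not even; q=13
n=1: not even; q=14
n=1: not even; q=15
n=7: not even; q=22
n=11: not even; q=33
acc+q = 14+33 = 47

47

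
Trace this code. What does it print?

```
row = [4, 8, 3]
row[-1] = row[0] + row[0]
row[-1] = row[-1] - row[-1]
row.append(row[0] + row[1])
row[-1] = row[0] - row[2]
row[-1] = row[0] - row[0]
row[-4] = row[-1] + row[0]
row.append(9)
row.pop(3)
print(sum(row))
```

row[-1] = row[0]+row[0] = 4+4 = 8 → [4, 8, 8]
row[-1] = row[-1]-row[-1] = 8-8 = 0 → [4, 8, 0]
append row[0]+row[1] = 4+8 = 12 → [4, 8, 0, 12]
row[-1] = row[0]-row[2] = 4-0 = 4 → [4, 8, 0, 4]
row[-1] = row[0]-row[0] = 4-4 = 0 → [4, 8, 0, 0]
row[-4] = row[-1]+row[0] = 0+4 = 4 → [4, 8, 0, 0]
append 9 → [4, 8, 0, 0, 9]
pop(3) removes 0 → [4, 8, 0, 9]
sum = 21

21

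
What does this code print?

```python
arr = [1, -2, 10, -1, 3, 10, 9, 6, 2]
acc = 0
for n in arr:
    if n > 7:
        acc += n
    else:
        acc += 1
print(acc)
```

n=1: not >7, acc = 0+1 = 1
n=-2: not >7, acc = 1+1 = 2
n=10: >7, acc = 2+10 = 12
n=-1: not >7, acc = 12+1 = 13
n=3: not >7, acc = 13+1 = 14
n=10: >7, acc = 14+10 = 24
n=9: >7, acc = 24+9 = 33
n=6: not >7, acc = 33+1 = 34
n=2: not >7, acc = 34+1 = 35

35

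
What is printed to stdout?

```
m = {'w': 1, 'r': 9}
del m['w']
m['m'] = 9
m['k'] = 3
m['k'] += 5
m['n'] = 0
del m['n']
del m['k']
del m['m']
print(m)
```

{'r': 9}

del 'w' → {'r': 9}
m['m'] = 9 → {'r': 9, 'm': 9}
m['k'] = 3 → {'r': 9, 'm': 9, 'k': 3}
m['k'] = 3+5 = 8 → {'r': 9, 'm': 9, 'k': 8}
m['n'] = 0 → {'r': 9, 'm': 9, 'k': 8, 'n': 0}
del 'n' → {'r': 9, 'm': 9, 'k': 8}
del 'k' → {'r': 9, 'm': 9}
del 'm' → {'r': 9}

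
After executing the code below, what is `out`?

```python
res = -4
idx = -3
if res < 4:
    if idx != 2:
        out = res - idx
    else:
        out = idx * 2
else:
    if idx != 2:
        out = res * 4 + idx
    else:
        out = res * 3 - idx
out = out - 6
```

res=-4, idx=-3
res < 4 is True; idx != 2 is True
→ out = res - idx = -1
out = (-1)-6 = -7

-7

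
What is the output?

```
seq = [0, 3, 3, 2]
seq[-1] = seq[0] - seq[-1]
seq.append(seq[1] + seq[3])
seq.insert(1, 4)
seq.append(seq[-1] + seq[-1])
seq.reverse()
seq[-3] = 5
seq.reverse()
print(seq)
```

seq[-1] = seq[0]-seq[-1] = 0-2 = -2 → [0, 3, 3, -2]
append seq[1]+seq[3] = 3+(-2) = 1 → [0, 3, 3, -2, 1]
insert 4 at 1 → [0, 4, 3, 3, -2, 1]
append seq[-1]+seq[-1] = 1+1 = 2 → [0, 4, 3, 3, -2, 1, 2]
reverse → [2, 1, -2, 3, 3, 4, 0]
seq[-3] = 5 → [2, 1, -2, 3, 5, 4, 0]
reverse → [0, 4, 5, 3, -2, 1, 2]

[0, 4, 5, 3, -2, 1, 2]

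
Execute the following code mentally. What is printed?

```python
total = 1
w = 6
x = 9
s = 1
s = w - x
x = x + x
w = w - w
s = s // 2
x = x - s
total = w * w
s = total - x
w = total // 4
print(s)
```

-20

s = 6-9 = -3
x = 9+9 = 18
w = 6-6 = 0
s = (-3)//2 = -2
x = 18-(-2) = 20
total = 0*0 = 0
s = 0-20 = -20
w = 0//4 = 0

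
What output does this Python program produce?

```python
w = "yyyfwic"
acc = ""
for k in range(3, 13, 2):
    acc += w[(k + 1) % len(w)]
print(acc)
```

wcyfi

k=3: add w[4]='w' → 'w'
k=5: add w[6]='c' → 'wc'
k=7: add w[1]='y' → 'wcy'
k=9: add w[3]='f' → 'wcyf'
k=11: add w[5]='i' → 'wcyfi'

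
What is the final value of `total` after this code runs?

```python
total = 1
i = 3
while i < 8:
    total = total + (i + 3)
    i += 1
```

41

i=3: total = 1+6 = 7
i=4: total = 7+7 = 14
i=5: total = 14+8 = 22
i=6: total = 22+9 = 31
i=7: total = 31+10 = 41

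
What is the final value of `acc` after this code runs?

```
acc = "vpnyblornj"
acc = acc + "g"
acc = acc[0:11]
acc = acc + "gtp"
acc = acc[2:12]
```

+ 'g' → 'vpnyblornjg'
slice [0:11] → 'vpnyblornjg'
+ 'gtp' → 'vpnyblornjggtp'
slice [2:12] → 'nyblornjgg'

'nyblornjgg'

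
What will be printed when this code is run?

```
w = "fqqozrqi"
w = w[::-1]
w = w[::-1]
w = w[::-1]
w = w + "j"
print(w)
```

reverse → 'iqrzoqqf'
reverse → 'fqqozrqi'
reverse → 'iqrzoqqf'
+ 'j' → 'iqrzoqqfj'

iqrzoqqfj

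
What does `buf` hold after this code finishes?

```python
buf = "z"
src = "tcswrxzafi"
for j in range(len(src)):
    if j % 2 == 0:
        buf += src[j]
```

j=0: add 't' → 'zt'
j=1: skip
j=2: add 's' → 'zts'
j=3: skip
j=4: add 'r' → 'ztsr'
j=5: skip
j=6: add 'z' → 'ztsrz'
j=7: skip
j=8: add 'f' → 'ztsrzf'
j=9: skip

'ztsrzf'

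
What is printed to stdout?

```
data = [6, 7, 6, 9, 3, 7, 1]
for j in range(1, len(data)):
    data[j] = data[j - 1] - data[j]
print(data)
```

[6, -1, -7, -16, -19, -26, -27]

j=1: data[1] = 6-7 = -1 → [6, -1, 6, 9, 3, 7, 1]
j=2: data[2] = (-1)-6 = -7 → [6, -1, -7, 9, 3, 7, 1]
j=3: data[3] = (-7)-9 = -16 → [6, -1, -7, -16, 3, 7, 1]
j=4: data[4] = (-16)-3 = -19 → [6, -1, -7, -16, -19, 7, 1]
j=5: data[5] = (-19)-7 = -26 → [6, -1, -7, -16, -19, -26, 1]
j=6: data[6] = (-26)-1 = -27 → [6, -1, -7, -16, -19, -26, -27]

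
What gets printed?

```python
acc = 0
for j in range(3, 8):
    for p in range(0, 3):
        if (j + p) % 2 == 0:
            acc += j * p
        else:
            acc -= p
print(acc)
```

j=3,p=0: odd sum, acc = 0-0 = 0
j=3,p=1: even sum, acc = 0+3 = 3
j=3,p=2: odd sum, acc = 3-2 = 1
j=4,p=0: even sum, acc = 1+0 = 1
j=4,p=1: odd sum, acc = 1-1 = 0
j=4,p=2: even sum, acc = 0+8 = 8
j=5,p=0: odd sum, acc = 8-0 = 8
j=5,p=1: even sum, acc = 8+5 = 13
j=5,p=2: odd sum, acc = 13-2 = 11
j=6,p=0: even sum, acc = 11+0 = 11
j=6,p=1: odd sum, acc = 11-1 = 10
j=6,p=2: even sum, acc = 10+12 = 22
j=7,p=0: odd sum, acc = 22-0 = 22
j=7,p=1: even sum, acc = 22+7 = 29
j=7,p=2: odd sum, acc = 29-2 = 27

27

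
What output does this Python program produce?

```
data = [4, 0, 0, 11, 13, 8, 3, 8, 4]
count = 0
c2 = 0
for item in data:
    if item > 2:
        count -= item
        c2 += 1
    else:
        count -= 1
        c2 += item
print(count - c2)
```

item=4: >2, count = 0-4 = -4; c2=1
item=0: not >2, count = (-4)-1 = -5; c2=1
item=0: not >2, count = (-5)-1 = -6; c2=1
item=11: >2, count = (-6)-11 = -17; c2=2
item=13: >2, count = (-17)-13 = -30; c2=3
item=8: >2, count = (-30)-8 = -38; c2=4
item=3: >2, count = (-38)-3 = -41; c2=5
item=8: >2, count = (-41)-8 = -49; c2=6
item=4: >2, count = (-49)-4 = -53; c2=7
count-c2 = (-53)-7 = -60

-60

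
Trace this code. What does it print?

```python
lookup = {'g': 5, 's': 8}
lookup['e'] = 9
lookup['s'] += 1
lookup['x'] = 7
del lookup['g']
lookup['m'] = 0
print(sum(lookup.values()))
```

25

lookup['e'] = 9 → {'g': 5, 's': 8, 'e': 9}
lookup['s'] = 8+1 = 9 → {'g': 5, 's': 9, 'e': 9}
lookup['x'] = 7 → {'g': 5, 's': 9, 'e': 9, 'x': 7}
del 'g' → {'s': 9, 'e': 9, 'x': 7}
lookup['m'] = 0 → {'s': 9, 'e': 9, 'x': 7, 'm': 0}
sum of values = 25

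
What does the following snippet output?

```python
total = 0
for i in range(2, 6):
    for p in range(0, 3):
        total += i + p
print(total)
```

54

i=2,p=0: total = 0+2 = 2
i=2,p=1: total = 2+3 = 5
i=2,p=2: total = 5+4 = 9
i=3,p=0: total = 9+3 = 12
i=3,p=1: total = 12+4 = 16
i=3,p=2: total = 16+5 = 21
i=4,p=0: total = 21+4 = 25
i=4,p=1: total = 25+5 = 30
i=4,p=2: total = 30+6 = 36
i=5,p=0: total = 36+5 = 41
i=5,p=1: total = 41+6 = 47
i=5,p=2: total = 47+7 = 54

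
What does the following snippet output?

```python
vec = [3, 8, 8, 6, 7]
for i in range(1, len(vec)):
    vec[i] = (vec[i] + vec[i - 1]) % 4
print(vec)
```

[3, 3, 3, 1, 0]

i=1: vec[1] = (8+3)%4 = 3 → [3, 3, 8, 6, 7]
i=2: vec[2] = (8+3)%4 = 3 → [3, 3, 3, 6, 7]
i=3: vec[3] = (6+3)%4 = 1 → [3, 3, 3, 1, 7]
i=4: vec[4] = (7+1)%4 = 0 → [3, 3, 3, 1, 0]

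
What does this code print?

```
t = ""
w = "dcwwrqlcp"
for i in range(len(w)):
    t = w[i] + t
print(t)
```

i=0: prepend 'd' → 'd'
i=1: prepend 'c' → 'cd'
i=2: prepend 'w' → 'wcd'
i=3: prepend 'w' → 'wwcd'
i=4: prepend 'r' → 'rwwcd'
i=5: prepend 'q' → 'qrwwcd'
i=6: prepend 'l' → 'lqrwwcd'
i=7: prepend 'c' → 'clqrwwcd'
i=8: prepend 'p' → 'pclqrwwcd'

pclqrwwcd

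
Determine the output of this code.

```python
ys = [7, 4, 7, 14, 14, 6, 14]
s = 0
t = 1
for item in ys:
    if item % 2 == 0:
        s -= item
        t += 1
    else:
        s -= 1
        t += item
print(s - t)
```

-74

item=7: not even, s = 0-1 = -1; t=8
item=4: even, s = (-1)-4 = -5; t=9
item=7: not even, s = (-5)-1 = -6; t=16
item=14: even, s = (-6)-14 = -20; t=17
item=14: even, s = (-20)-14 = -34; t=18
item=6: even, s = (-34)-6 = -40; t=19
item=14: even, s = (-40)-14 = -54; t=20
s-t = (-54)-20 = -74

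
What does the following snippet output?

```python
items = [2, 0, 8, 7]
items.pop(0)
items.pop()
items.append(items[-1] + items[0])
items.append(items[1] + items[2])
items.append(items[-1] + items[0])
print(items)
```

[0, 8, 8, 16, 16]

pop(0) removes 2 → [0, 8, 7]
pop() removes 7 → [0, 8]
append items[-1]+items[0] = 8+0 = 8 → [0, 8, 8]
append items[1]+items[2] = 8+8 = 16 → [0, 8, 8, 16]
append items[-1]+items[0] = 16+0 = 16 → [0, 8, 8, 16, 16]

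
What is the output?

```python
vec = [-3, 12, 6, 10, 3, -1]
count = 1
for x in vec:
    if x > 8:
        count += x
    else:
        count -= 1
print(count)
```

19

x=-3: not >8, count = 1-1 = 0
x=12: >8, count = 0+12 = 12
x=6: not >8, count = 12-1 = 11
x=10: >8, count = 11+10 = 21
x=3: not >8, count = 21-1 = 20
x=-1: not >8, count = 20-1 = 19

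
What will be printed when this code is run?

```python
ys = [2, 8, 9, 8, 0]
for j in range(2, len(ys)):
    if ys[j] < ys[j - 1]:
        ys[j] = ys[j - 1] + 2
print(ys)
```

j=2: 9>=8, unchanged → [2, 8, 9, 8, 0]
j=3: 8<9, ys[3] = 9+2 = 11 → [2, 8, 9, 11, 0]
j=4: 0<11, ys[4] = 11+2 = 13 → [2, 8, 9, 11, 13]

[2, 8, 9, 11, 13]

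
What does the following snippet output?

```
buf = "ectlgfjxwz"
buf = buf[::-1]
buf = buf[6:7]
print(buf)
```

l

reverse → 'zwxjfgltce'
slice [6:7] → 'l'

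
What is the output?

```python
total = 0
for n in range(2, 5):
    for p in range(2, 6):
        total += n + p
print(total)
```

n=2,p=2: total = 0+4 = 4
n=2,p=3: total = 4+5 = 9
n=2,p=4: total = 9+6 = 15
n=2,p=5: total = 15+7 = 22
n=3,p=2: total = 22+5 = 27
n=3,p=3: total = 27+6 = 33
n=3,p=4: total = 33+7 = 40
n=3,p=5: total = 40+8 = 48
n=4,p=2: total = 48+6 = 54
n=4,p=3: total = 54+7 = 61
n=4,p=4: total = 61+8 = 69
n=4,p=5: total = 69+9 = 78

78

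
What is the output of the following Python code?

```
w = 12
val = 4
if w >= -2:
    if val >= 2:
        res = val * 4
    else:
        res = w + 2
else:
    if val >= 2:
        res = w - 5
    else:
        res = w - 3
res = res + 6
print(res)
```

w=12, val=4
w >= -2 is True; val >= 2 is True
→ res = val * 4 = 16
res = 16+6 = 22

22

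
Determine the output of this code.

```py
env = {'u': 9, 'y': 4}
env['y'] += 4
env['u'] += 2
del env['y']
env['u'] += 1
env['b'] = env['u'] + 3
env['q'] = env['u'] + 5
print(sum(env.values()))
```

44

env['y'] = 4+4 = 8 → {'u': 9, 'y': 8}
env['u'] = 9+2 = 11 → {'u': 11, 'y': 8}
del 'y' → {'u': 11}
env['u'] = 11+1 = 12 → {'u': 12}
env['b'] = env['u']+3 = 15 → {'u': 12, 'b': 15}
env['q'] = env['u']+5 = 17 → {'u': 12, 'b': 15, 'q': 17}
sum of values = 44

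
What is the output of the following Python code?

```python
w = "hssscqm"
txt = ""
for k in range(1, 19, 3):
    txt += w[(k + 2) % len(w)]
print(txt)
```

smsqsc

k=1: add w[3]='s' → 's'
k=4: add w[6]='m' → 'sm'
k=7: add w[2]='s' → 'sms'
k=10: add w[5]='q' → 'smsq'
k=13: add w[1]='s' → 'smsqs'
k=16: add w[4]='c' → 'smsqsc'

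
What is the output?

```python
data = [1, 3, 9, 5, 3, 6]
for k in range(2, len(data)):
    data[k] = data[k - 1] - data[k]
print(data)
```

[1, 3, -6, -11, -14, -20]

k=2: data[2] = 3-9 = -6 → [1, 3, -6, 5, 3, 6]
k=3: data[3] = (-6)-5 = -11 → [1, 3, -6, -11, 3, 6]
k=4: data[4] = (-11)-3 = -14 → [1, 3, -6, -11, -14, 6]
k=5: data[5] = (-14)-6 = -20 → [1, 3, -6, -11, -14, -20]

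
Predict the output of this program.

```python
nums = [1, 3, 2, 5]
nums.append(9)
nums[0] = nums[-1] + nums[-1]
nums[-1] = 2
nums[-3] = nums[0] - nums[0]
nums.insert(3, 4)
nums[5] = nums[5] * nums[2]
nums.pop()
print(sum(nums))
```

append 9 → [1, 3, 2, 5, 9]
nums[0] = nums[-1]+nums[-1] = 9+9 = 18 → [18, 3, 2, 5, 9]
nums[-1] = 2 → [18, 3, 2, 5, 2]
nums[-3] = nums[0]-nums[0] = 18-18 = 0 → [18, 3, 0, 5, 2]
insert 4 at 3 → [18, 3, 0, 4, 5, 2]
nums[5] = nums[5]*nums[2] = 2*0 = 0 → [18, 3, 0, 4, 5, 0]
pop() removes 0 → [18, 3, 0, 4, 5]
sum = 30

30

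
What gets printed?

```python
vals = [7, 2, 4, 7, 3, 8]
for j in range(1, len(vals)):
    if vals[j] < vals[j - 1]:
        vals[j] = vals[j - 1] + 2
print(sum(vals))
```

72

j=1: 2<7, vals[1] = 7+2 = 9 → [7, 9, 4, 7, 3, 8]
j=2: 4<9, vals[2] = 9+2 = 11 → [7, 9, 11, 7, 3, 8]
j=3: 7<11, vals[3] = 11+2 = 13 → [7, 9, 11, 13, 3, 8]
j=4: 3<13, vals[4] = 13+2 = 15 → [7, 9, 11, 13, 15, 8]
j=5: 8<15, vals[5] = 15+2 = 17 → [7, 9, 11, 13, 15, 17]
sum = 72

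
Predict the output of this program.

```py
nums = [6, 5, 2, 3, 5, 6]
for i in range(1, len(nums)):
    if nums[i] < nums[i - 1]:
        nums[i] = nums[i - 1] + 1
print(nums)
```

i=1: 5<6, nums[1] = 6+1 = 7 → [6, 7, 2, 3, 5, 6]
i=2: 2<7, nums[2] = 7+1 = 8 → [6, 7, 8, 3, 5, 6]
i=3: 3<8, nums[3] = 8+1 = 9 → [6, 7, 8, 9, 5, 6]
i=4: 5<9, nums[4] = 9+1 = 10 → [6, 7, 8, 9, 10, 6]
i=5: 6<10, nums[5] = 10+1 = 11 → [6, 7, 8, 9, 10, 11]

[6, 7, 8, 9, 10, 11]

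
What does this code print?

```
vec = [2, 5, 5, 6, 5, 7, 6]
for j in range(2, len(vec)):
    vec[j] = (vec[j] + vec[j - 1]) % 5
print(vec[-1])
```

j=2: vec[2] = (5+5)%5 = 0 → [2, 5, 0, 6, 5, 7, 6]
j=3: vec[3] = (6+0)%5 = 1 → [2, 5, 0, 1, 5, 7, 6]
j=4: vec[4] = (5+1)%5 = 1 → [2, 5, 0, 1, 1, 7, 6]
j=5: vec[5] = (7+1)%5 = 3 → [2, 5, 0, 1, 1, 3, 6]
j=6: vec[6] = (6+3)%5 = 4 → [2, 5, 0, 1, 1, 3, 4]

4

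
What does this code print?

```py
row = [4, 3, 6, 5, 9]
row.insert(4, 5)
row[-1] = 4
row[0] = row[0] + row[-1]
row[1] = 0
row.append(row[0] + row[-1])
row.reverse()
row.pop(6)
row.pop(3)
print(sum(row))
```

insert 5 at 4 → [4, 3, 6, 5, 5, 9]
row[-1] = 4 → [4, 3, 6, 5, 5, 4]
row[0] = row[0]+row[-1] = 4+4 = 8 → [8, 3, 6, 5, 5, 4]
row[1] = 0 → [8, 0, 6, 5, 5, 4]
append row[0]+row[-1] = 8+4 = 12 → [8, 0, 6, 5, 5, 4, 12]
reverse → [12, 4, 5, 5, 6, 0, 8]
pop(6) removes 8 → [12, 4, 5, 5, 6, 0]
pop(3) removes 5 → [12, 4, 5, 6, 0]
sum = 27

27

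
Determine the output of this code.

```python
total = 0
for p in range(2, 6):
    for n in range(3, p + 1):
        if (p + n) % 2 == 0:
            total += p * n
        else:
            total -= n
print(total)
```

58

p=3,n=3: even sum, total = 0+9 = 9
p=4,n=3: odd sum, total = 9-3 = 6
p=4,n=4: even sum, total = 6+16 = 22
p=5,n=3: even sum, total = 22+15 = 37
p=5,n=4: odd sum, total = 37-4 = 33
p=5,n=5: even sum, total = 33+25 = 58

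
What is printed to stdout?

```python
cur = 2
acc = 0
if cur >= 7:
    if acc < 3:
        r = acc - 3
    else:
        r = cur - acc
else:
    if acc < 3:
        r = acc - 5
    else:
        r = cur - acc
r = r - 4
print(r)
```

cur=2, acc=0
cur >= 7 is False; acc < 3 is True
→ r = acc - 5 = -5
r = (-5)-4 = -9

-9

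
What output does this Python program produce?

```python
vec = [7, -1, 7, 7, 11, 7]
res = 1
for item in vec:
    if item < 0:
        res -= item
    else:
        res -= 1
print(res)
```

-3

item=7: not <0, res = 1-1 = 0
item=-1: <0, res = 0-(-1) = 1
item=7: not <0, res = 1-1 = 0
item=7: not <0, res = 0-1 = -1
item=11: not <0, res = (-1)-1 = -2
item=7: not <0, res = (-2)-1 = -3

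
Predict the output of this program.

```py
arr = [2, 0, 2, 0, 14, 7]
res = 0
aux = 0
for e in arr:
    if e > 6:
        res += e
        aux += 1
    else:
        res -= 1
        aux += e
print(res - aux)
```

e=2: not >6, res = 0-1 = -1; aux=2
e=0: not >6, res = (-1)-1 = -2; aux=2
e=2: not >6, res = (-2)-1 = -3; aux=4
e=0: not >6, res = (-3)-1 = -4; aux=4
e=14: >6, res = (-4)+14 = 10; aux=5
e=7: >6, res = 10+7 = 17; aux=6
res-aux = 17-6 = 11

11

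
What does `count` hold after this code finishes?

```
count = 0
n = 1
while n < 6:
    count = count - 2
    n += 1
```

-10

n=1: count = 0-2 = -2
n=2: count = (-2)-2 = -4
n=3: count = (-4)-2 = -6
n=4: count = (-6)-2 = -8
n=5: count = (-8)-2 = -10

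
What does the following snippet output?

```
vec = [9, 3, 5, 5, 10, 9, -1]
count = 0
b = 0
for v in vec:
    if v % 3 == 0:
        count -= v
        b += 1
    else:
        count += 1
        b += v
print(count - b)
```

v=9: %3==0, count = 0-9 = -9; b=1
v=3: %3==0, count = (-9)-3 = -12; b=2
v=5: not %3==0, count = (-12)+1 = -11; b=7
v=5: not %3==0, count = (-11)+1 = -10; b=12
v=10: not %3==0, count = (-10)+1 = -9; b=22
v=9: %3==0, count = (-9)-9 = -18; b=23
v=-1: not %3==0, count = (-18)+1 = -17; b=22
count-b = (-17)-22 = -39

-39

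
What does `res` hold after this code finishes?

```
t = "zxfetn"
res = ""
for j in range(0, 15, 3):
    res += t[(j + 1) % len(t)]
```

'xtxtx'

j=0: add t[1]='x' → 'x'
j=3: add t[4]='t' → 'xt'
j=6: add t[1]='x' → 'xtx'
j=9: add t[4]='t' → 'xtxt'
j=12: add t[1]='x' → 'xtxtx'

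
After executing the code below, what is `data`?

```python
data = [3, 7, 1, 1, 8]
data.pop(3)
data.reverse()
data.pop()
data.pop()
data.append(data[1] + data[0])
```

[8, 1, 9]

pop(3) removes 1 → [3, 7, 1, 8]
reverse → [8, 1, 7, 3]
pop() removes 3 → [8, 1, 7]
pop() removes 7 → [8, 1]
append data[1]+data[0] = 1+8 = 9 → [8, 1, 9]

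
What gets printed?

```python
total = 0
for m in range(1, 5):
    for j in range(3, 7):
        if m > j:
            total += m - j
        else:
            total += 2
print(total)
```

m=1,j=3: not 1>3, total = 0+2 = 2
m=1,j=4: not 1>4, total = 2+2 = 4
m=1,j=5: not 1>5, total = 4+2 = 6
m=1,j=6: not 1>6, total = 6+2 = 8
m=2,j=3: not 2>3, total = 8+2 = 10
m=2,j=4: not 2>4, total = 10+2 = 12
m=2,j=5: not 2>5, total = 12+2 = 14
m=2,j=6: not 2>6, total = 14+2 = 16
m=3,j=3: not 3>3, total = 16+2 = 18
m=3,j=4: not 3>4, total = 18+2 = 20
m=3,j=5: not 3>5, total = 20+2 = 22
m=3,j=6: not 3>6, total = 22+2 = 24
m=4,j=3: 4>3, total = 24+1 = 25
m=4,j=4: not 4>4, total = 25+2 = 27
m=4,j=5: not 4>5, total = 27+2 = 29
m=4,j=6: not 4>6, total = 29+2 = 31

31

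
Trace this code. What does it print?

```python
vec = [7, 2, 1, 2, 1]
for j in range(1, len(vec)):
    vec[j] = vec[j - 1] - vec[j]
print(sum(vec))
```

19

j=1: vec[1] = 7-2 = 5 → [7, 5, 1, 2, 1]
j=2: vec[2] = 5-1 = 4 → [7, 5, 4, 2, 1]
j=3: vec[3] = 4-2 = 2 → [7, 5, 4, 2, 1]
j=4: vec[4] = 2-1 = 1 → [7, 5, 4, 2, 1]
sum = 19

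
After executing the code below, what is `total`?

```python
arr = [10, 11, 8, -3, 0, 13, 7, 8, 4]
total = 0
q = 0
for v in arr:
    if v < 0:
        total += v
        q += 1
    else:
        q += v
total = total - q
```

v=10: not <0; q=10
v=11: not <0; q=21
v=8: not <0; q=29
v=-3: <0, total = 0+(-3) = -3; q=30
v=0: not <0; q=30
v=13: not <0; q=43
v=7: not <0; q=50
v=8: not <0; q=58
v=4: not <0; q=62
total-q = (-3)-62 = -65

-65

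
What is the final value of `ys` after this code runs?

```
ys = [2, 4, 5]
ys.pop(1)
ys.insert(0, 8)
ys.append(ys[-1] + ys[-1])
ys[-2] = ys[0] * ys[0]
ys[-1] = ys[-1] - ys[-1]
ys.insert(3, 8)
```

pop(1) removes 4 → [2, 5]
insert 8 at 0 → [8, 2, 5]
append ys[-1]+ys[-1] = 5+5 = 10 → [8, 2, 5, 10]
ys[-2] = ys[0]*ys[0] = 8*8 = 64 → [8, 2, 64, 10]
ys[-1] = ys[-1]-ys[-1] = 10-10 = 0 → [8, 2, 64, 0]
insert 8 at 3 → [8, 2, 64, 8, 0]

[8, 2, 64, 8, 0]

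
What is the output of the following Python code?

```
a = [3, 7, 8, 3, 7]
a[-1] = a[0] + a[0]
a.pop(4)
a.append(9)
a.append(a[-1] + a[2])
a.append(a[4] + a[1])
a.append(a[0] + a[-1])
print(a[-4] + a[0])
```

a[-1] = a[0]+a[0] = 3+3 = 6 → [3, 7, 8, 3, 6]
pop(4) removes 6 → [3, 7, 8, 3]
append 9 → [3, 7, 8, 3, 9]
append a[-1]+a[2] = 9+8 = 17 → [3, 7, 8, 3, 9, 17]
append a[4]+a[1] = 9+7 = 16 → [3, 7, 8, 3, 9, 17, 16]
append a[0]+a[-1] = 3+16 = 19 → [3, 7, 8, 3, 9, 17, 16, 19]
a[-4]+a[0] = 9+3 = 12

12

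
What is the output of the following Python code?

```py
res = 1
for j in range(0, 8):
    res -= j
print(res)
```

j=0: res = 1-0 = 1
j=1: res = 1-1 = 0
j=2: res = 0-2 = -2
j=3: res = (-2)-3 = -5
j=4: res = (-5)-4 = -9
j=5: res = (-9)-5 = -14
j=6: res = (-14)-6 = -20
j=7: res = (-20)-7 = -27

-27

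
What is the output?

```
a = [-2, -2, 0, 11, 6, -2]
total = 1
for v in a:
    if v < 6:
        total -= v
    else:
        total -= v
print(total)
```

v=-2: <6, total = 1-(-2) = 3
v=-2: <6, total = 3-(-2) = 5
v=0: <6, total = 5-0 = 5
v=11: not <6, total = 5-11 = -6
v=6: not <6, total = (-6)-6 = -12
v=-2: <6, total = (-12)-(-2) = -10

-10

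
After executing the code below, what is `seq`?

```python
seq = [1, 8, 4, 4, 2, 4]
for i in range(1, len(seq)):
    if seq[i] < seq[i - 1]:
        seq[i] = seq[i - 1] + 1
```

[1, 8, 9, 10, 11, 12]

i=1: 8>=1, unchanged → [1, 8, 4, 4, 2, 4]
i=2: 4<8, seq[2] = 8+1 = 9 → [1, 8, 9, 4, 2, 4]
i=3: 4<9, seq[3] = 9+1 = 10 → [1, 8, 9, 10, 2, 4]
i=4: 2<10, seq[4] = 10+1 = 11 → [1, 8, 9, 10, 11, 4]
i=5: 4<11, seq[5] = 11+1 = 12 → [1, 8, 9, 10, 11, 12]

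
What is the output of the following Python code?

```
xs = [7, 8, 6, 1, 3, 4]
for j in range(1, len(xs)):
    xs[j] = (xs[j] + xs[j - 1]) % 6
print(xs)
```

[7, 3, 3, 4, 1, 5]

j=1: xs[1] = (8+7)%6 = 3 → [7, 3, 6, 1, 3, 4]
j=2: xs[2] = (6+3)%6 = 3 → [7, 3, 3, 1, 3, 4]
j=3: xs[3] = (1+3)%6 = 4 → [7, 3, 3, 4, 3, 4]
j=4: xs[4] = (3+4)%6 = 1 → [7, 3, 3, 4, 1, 4]
j=5: xs[5] = (4+1)%6 = 5 → [7, 3, 3, 4, 1, 5]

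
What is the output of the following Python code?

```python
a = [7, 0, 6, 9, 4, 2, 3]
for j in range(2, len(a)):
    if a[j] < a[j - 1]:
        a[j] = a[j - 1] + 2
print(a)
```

j=2: 6>=0, unchanged → [7, 0, 6, 9, 4, 2, 3]
j=3: 9>=6, unchanged → [7, 0, 6, 9, 4, 2, 3]
j=4: 4<9, a[4] = 9+2 = 11 → [7, 0, 6, 9, 11, 2, 3]
j=5: 2<11, a[5] = 11+2 = 13 → [7, 0, 6, 9, 11, 13, 3]
j=6: 3<13, a[6] = 13+2 = 15 → [7, 0, 6, 9, 11, 13, 15]

[7, 0, 6, 9, 11, 13, 15]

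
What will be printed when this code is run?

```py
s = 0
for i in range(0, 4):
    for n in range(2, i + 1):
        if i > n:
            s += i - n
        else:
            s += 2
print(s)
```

i=2,n=2: not 2>2, s = 0+2 = 2
i=3,n=2: 3>2, s = 2+1 = 3
i=3,n=3: not 3>3, s = 3+2 = 5

5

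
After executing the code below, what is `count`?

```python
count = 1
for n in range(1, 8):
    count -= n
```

n=1: count = 1-1 = 0
n=2: count = 0-2 = -2
n=3: count = (-2)-3 = -5
n=4: count = (-5)-4 = -9
n=5: count = (-9)-5 = -14
n=6: count = (-14)-6 = -20
n=7: count = (-20)-7 = -27

-27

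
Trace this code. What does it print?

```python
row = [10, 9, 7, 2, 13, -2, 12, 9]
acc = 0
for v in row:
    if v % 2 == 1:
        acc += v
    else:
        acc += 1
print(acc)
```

v=10: not odd, acc = 0+1 = 1
v=9: odd, acc = 1+9 = 10
v=7: odd, acc = 10+7 = 17
v=2: not odd, acc = 17+1 = 18
v=13: odd, acc = 18+13 = 31
v=-2: not odd, acc = 31+1 = 32
v=12: not odd, acc = 32+1 = 33
v=9: odd, acc = 33+9 = 42

42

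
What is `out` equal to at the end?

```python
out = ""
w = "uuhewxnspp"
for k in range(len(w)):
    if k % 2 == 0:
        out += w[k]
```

'uhwnp'

k=0: add 'u' → 'u'
k=1: skip
k=2: add 'h' → 'uh'
k=3: skip
k=4: add 'w' → 'uhw'
k=5: skip
k=6: add 'n' → 'uhwn'
k=7: skip
k=8: add 'p' → 'uhwnp'
k=9: skip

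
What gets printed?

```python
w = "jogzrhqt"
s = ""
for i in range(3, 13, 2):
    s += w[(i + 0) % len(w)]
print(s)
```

i=3: add w[3]='z' → 'z'
i=5: add w[5]='h' → 'zh'
i=7: add w[7]='t' → 'zht'
i=9: add w[1]='o' → 'zhto'
i=11: add w[3]='z' → 'zhtoz'

zhtoz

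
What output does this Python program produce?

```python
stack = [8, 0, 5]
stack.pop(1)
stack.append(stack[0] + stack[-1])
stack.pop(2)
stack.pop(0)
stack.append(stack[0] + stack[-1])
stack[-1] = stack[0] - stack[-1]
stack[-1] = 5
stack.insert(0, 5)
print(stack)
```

[5, 5, 5]

pop(1) removes 0 → [8, 5]
append stack[0]+stack[-1] = 8+5 = 13 → [8, 5, 13]
pop(2) removes 13 → [8, 5]
pop(0) removes 8 → [5]
append stack[0]+stack[-1] = 5+5 = 10 → [5, 10]
stack[-1] = stack[0]-stack[-1] = 5-10 = -5 → [5, -5]
stack[-1] = 5 → [5, 5]
insert 5 at 0 → [5, 5, 5]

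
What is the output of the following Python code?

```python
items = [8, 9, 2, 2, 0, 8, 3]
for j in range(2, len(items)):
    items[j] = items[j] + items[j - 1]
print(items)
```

[8, 9, 11, 13, 13, 21, 24]

j=2: items[2] = 2+9 = 11 → [8, 9, 11, 2, 0, 8, 3]
j=3: items[3] = 2+11 = 13 → [8, 9, 11, 13, 0, 8, 3]
j=4: items[4] = 0+13 = 13 → [8, 9, 11, 13, 13, 8, 3]
j=5: items[5] = 8+13 = 21 → [8, 9, 11, 13, 13, 21, 3]
j=6: items[6] = 3+21 = 24 → [8, 9, 11, 13, 13, 21, 24]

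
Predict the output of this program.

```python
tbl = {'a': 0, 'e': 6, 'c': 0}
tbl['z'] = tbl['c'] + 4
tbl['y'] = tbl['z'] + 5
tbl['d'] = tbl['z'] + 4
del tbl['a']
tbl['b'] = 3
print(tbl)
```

{'e': 6, 'c': 0, 'z': 4, 'y': 9, 'd': 8, 'b': 3}

tbl['z'] = tbl['c']+4 = 4 → {'a': 0, 'e': 6, 'c': 0, 'z': 4}
tbl['y'] = tbl['z']+5 = 9 → {'a': 0, 'e': 6, 'c': 0, 'z': 4, 'y': 9}
tbl['d'] = tbl['z']+4 = 8 → {'a': 0, 'e': 6, 'c': 0, 'z': 4, 'y': 9, 'd': 8}
del 'a' → {'e': 6, 'c': 0, 'z': 4, 'y': 9, 'd': 8}
tbl['b'] = 3 → {'e': 6, 'c': 0, 'z': 4, 'y': 9, 'd': 8, 'b': 3}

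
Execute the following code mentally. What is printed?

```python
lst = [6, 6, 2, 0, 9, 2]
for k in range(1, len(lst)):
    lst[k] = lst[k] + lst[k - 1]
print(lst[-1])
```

k=1: lst[1] = 6+6 = 12 → [6, 12, 2, 0, 9, 2]
k=2: lst[2] = 2+12 = 14 → [6, 12, 14, 0, 9, 2]
k=3: lst[3] = 0+14 = 14 → [6, 12, 14, 14, 9, 2]
k=4: lst[4] = 9+14 = 23 → [6, 12, 14, 14, 23, 2]
k=5: lst[5] = 2+23 = 25 → [6, 12, 14, 14, 23, 25]

25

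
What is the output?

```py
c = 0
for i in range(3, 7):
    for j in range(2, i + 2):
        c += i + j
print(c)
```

i=3,j=2: c = 0+5 = 5
i=3,j=3: c = 5+6 = 11
i=3,j=4: c = 11+7 = 18
i=4,j=2: c = 18+6 = 24
i=4,j=3: c = 24+7 = 31
i=4,j=4: c = 31+8 = 39
i=4,j=5: c = 39+9 = 48
i=5,j=2: c = 48+7 = 55
i=5,j=3: c = 55+8 = 63
i=5,j=4: c = 63+9 = 72
i=5,j=5: c = 72+10 = 82
i=5,j=6: c = 82+11 = 93
i=6,j=2: c = 93+8 = 101
i=6,j=3: c = 101+9 = 110
i=6,j=4: c = 110+10 = 120
i=6,j=5: c = 120+11 = 131
i=6,j=6: c = 131+12 = 143
i=6,j=7: c = 143+13 = 156

156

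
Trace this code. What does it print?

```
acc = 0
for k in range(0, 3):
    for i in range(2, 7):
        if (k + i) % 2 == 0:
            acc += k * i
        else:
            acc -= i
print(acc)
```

k=0,i=2: even sum, acc = 0+0 = 0
k=0,i=3: odd sum, acc = 0-3 = -3
k=0,i=4: even sum, acc = (-3)+0 = -3
k=0,i=5: odd sum, acc = (-3)-5 = -8
k=0,i=6: even sum, acc = (-8)+0 = -8
k=1,i=2: odd sum, acc = (-8)-2 = -10
k=1,i=3: even sum, acc = (-10)+3 = -7
k=1,i=4: odd sum, acc = (-7)-4 = -11
k=1,i=5: even sum, acc = (-11)+5 = -6
k=1,i=6: odd sum, acc = (-6)-6 = -12
k=2,i=2: even sum, acc = (-12)+4 = -8
k=2,i=3: odd sum, acc = (-8)-3 = -11
k=2,i=4: even sum, acc = (-11)+8 = -3
k=2,i=5: odd sum, acc = (-3)-5 = -8
k=2,i=6: even sum, acc = (-8)+12 = 4

4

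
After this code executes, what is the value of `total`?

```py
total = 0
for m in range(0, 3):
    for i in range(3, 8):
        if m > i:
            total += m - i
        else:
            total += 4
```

m=0,i=3: not 0>3, total = 0+4 = 4
m=0,i=4: not 0>4, total = 4+4 = 8
m=0,i=5: not 0>5, total = 8+4 = 12
m=0,i=6: not 0>6, total = 12+4 = 16
m=0,i=7: not 0>7, total = 16+4 = 20
m=1,i=3: not 1>3, total = 20+4 = 24
m=1,i=4: not 1>4, total = 24+4 = 28
m=1,i=5: not 1>5, total = 28+4 = 32
m=1,i=6: not 1>6, total = 32+4 = 36
m=1,i=7: not 1>7, total = 36+4 = 40
m=2,i=3: not 2>3, total = 40+4 = 44
m=2,i=4: not 2>4, total = 44+4 = 48
m=2,i=5: not 2>5, total = 48+4 = 52
m=2,i=6: not 2>6, total = 52+4 = 56
m=2,i=7: not 2>7, total = 56+4 = 60

60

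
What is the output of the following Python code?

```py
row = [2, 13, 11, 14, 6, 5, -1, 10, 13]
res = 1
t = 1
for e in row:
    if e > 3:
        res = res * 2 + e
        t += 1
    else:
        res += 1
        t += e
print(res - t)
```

1760

e=2: not >3, res = 1+1 = 2; t=3
e=13: >3, res = 2*2+13 = 17; t=4
e=11: >3, res = 17*2+11 = 45; t=5
e=14: >3, res = 45*2+14 = 104; t=6
e=6: >3, res = 104*2+6 = 214; t=7
e=5: >3, res = 214*2+5 = 433; t=8
e=-1: not >3, res = 433+1 = 434; t=7
e=10: >3, res = 434*2+10 = 878; t=8
e=13: >3, res = 878*2+13 = 1769; t=9
res-t = 1769-9 = 1760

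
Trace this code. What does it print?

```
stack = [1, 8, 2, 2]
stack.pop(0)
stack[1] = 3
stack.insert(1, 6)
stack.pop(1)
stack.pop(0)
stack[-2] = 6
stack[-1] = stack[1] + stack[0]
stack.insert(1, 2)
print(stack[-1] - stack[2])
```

pop(0) removes 1 → [8, 2, 2]
stack[1] = 3 → [8, 3, 2]
insert 6 at 1 → [8, 6, 3, 2]
pop(1) removes 6 → [8, 3, 2]
pop(0) removes 8 → [3, 2]
stack[-2] = 6 → [6, 2]
stack[-1] = stack[1]+stack[0] = 2+6 = 8 → [6, 8]
insert 2 at 1 → [6, 2, 8]
stack[-1]-stack[2] = 8-8 = 0

0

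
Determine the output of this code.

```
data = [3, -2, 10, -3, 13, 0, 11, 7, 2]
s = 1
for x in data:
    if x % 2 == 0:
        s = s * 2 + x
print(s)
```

42

x=3: not even
x=-2: even, s = 1*2+(-2) = 0
x=10: even, s = 0*2+10 = 10
x=-3: not even
x=13: not even
x=0: even, s = 10*2+0 = 20
x=11: not even
x=7: not even
x=2: even, s = 20*2+2 = 42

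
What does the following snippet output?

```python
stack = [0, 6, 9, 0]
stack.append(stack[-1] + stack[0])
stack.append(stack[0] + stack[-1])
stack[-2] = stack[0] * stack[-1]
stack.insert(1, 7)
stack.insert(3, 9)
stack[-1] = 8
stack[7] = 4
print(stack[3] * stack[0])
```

0

append stack[-1]+stack[0] = 0+0 = 0 → [0, 6, 9, 0, 0]
append stack[0]+stack[-1] = 0+0 = 0 → [0, 6, 9, 0, 0, 0]
stack[-2] = stack[0]*stack[-1] = 0*0 = 0 → [0, 6, 9, 0, 0, 0]
insert 7 at 1 → [0, 7, 6, 9, 0, 0, 0]
insert 9 at 3 → [0, 7, 6, 9, 9, 0, 0, 0]
stack[-1] = 8 → [0, 7, 6, 9, 9, 0, 0, 8]
stack[7] = 4 → [0, 7, 6, 9, 9, 0, 0, 4]
stack[3]*stack[0] = 9*0 = 0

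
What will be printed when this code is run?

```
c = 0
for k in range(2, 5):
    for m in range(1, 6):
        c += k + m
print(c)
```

k=2,m=1: c = 0+3 = 3
k=2,m=2: c = 3+4 = 7
k=2,m=3: c = 7+5 = 12
k=2,m=4: c = 12+6 = 18
k=2,m=5: c = 18+7 = 25
k=3,m=1: c = 25+4 = 29
k=3,m=2: c = 29+5 = 34
k=3,m=3: c = 34+6 = 40
k=3,m=4: c = 40+7 = 47
k=3,m=5: c = 47+8 = 55
k=4,m=1: c = 55+5 = 60
k=4,m=2: c = 60+6 = 66
k=4,m=3: c = 66+7 = 73
k=4,m=4: c = 73+8 = 81
k=4,m=5: c = 81+9 = 90

90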